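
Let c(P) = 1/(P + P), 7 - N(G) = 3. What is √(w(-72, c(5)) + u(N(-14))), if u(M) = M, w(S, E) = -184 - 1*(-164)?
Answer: 4*I ≈ 4.0*I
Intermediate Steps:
N(G) = 4 (N(G) = 7 - 1*3 = 7 - 3 = 4)
c(P) = 1/(2*P)
w(S, E) = -20 (w(S, E) = -184 + 164 = -20)
√(w(-72, c(5)) + u(N(-14))) = √(-20 + 4) = √(-16) = 4*I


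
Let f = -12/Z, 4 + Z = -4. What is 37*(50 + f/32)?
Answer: 118511/64 ≈ 1851.7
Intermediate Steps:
Z = -8 (Z = -4 - 4 = -8)
f = 3/2 (f = -12/(-8) = -12*(-⅛) = 3/2 ≈ 1.5000)
37*(50 + f/32) = 37*(50 + (3/2)/32) = 37*(50 + (3/2)*(1/32)) = 37*(50 + 3/64) = 37*(3203/64) = 118511/64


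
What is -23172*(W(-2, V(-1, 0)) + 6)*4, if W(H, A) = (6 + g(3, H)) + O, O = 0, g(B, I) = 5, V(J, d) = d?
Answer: -1575696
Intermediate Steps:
W(H, A) = 11 (W(H, A) = (6 + 5) + 0 = 11 + 0 = 11)
-23172*(W(-2, V(-1, 0)) + 6)*4 = -23172*(11 + 6)*4 = -393924*4 = -23172*68 = -1575696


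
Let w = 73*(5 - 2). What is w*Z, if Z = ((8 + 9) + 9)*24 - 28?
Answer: 130524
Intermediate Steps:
Z = 596 (Z = (17 + 9)*24 - 28 = 26*24 - 28 = 624 - 28 = 596)
w = 219 (w = 73*3 = 219)
w*Z = 219*596 = 130524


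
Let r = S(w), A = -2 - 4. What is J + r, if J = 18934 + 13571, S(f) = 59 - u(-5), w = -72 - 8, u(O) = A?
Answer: 32570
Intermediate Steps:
A = -6
u(O) = -6
w = -80
S(f) = 65 (S(f) = 59 - 1*(-6) = 59 + 6 = 65)
r = 65
J = 32505
J + r = 32505 + 65 = 32570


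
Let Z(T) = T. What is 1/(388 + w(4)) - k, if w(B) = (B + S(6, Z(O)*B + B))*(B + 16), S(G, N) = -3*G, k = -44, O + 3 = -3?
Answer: 4753/108 ≈ 44.009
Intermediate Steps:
O = -6 (O = -3 - 3 = -6)
w(B) = (-18 + B)*(16 + B) (w(B) = (B - 3*6)*(B + 16) = (B - 18)*(16 + B) = (-18 + B)*(16 + B))
1/(388 + w(4)) - k = 1/(388 + (-288 + 4² - 2*4)) - 1*(-44) = 1/(388 + (-288 + 16 - 8)) + 44 = 1/(388 - 280) + 44 = 1/108 + 44 = 4753/108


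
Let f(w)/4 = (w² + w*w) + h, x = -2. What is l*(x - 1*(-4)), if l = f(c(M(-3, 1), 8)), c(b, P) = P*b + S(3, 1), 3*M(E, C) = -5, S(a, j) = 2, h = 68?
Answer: 23392/9 ≈ 2599.1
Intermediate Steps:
M(E, C) = -5/3 (M(E, C) = (⅓)*(-5) = -5/3)
c(b, P) = 2 + P*b (c(b, P) = P*b + 2 = 2 + P*b)
f(w) = 272 + 8*w² (f(w) = 4*((w² + w*w) + 68) = 4*((w² + w²) + 68) = 4*(2*w² + 68) = 4*(68 + 2*w²) = 272 + 8*w²)
l = 11696/9 (l = 272 + 8*(2 + 8*(-5/3))² = 272 + 8*(2 - 40/3)² = 272 + 8*(-34/3)² = 272 + 8*(1156/9) = 272 + 9248/9 = 11696/9 ≈ 1299.6)
l*(x - 1*(-4)) = 11696*(-2 - 1*(-4))/9 = 11696*(-2 + 4)/9 = (11696/9)*2 = 23392/9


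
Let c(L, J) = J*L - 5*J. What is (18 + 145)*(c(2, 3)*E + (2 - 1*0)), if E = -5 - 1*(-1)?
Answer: 6194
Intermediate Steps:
E = -4 (E = -5 + 1 = -4)
c(L, J) = -5*J + J*L
(18 + 145)*(c(2, 3)*E + (2 - 1*0)) = (18 + 145)*((3*(-5 + 2))*(-4) + (2 - 1*0)) = 163*((3*(-3))*(-4) + (2 + 0)) = 163*(-9*(-4) + 2) = 163*(36 + 2) = 163*38 = 6194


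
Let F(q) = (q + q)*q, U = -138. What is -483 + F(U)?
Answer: 37605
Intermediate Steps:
F(q) = 2*q² (F(q) = (2*q)*q = 2*q²)
-483 + F(U) = -483 + 2*(-138)² = -483 + 2*19044 = -483 + 38088 = 37605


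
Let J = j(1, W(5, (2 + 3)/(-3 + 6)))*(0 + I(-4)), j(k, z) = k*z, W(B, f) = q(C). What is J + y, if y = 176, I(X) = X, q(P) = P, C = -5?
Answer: 196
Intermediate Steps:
W(B, f) = -5
J = 20 (J = (1*(-5))*(0 - 4) = -5*(-4) = 20)
J + y = 20 + 176 = 196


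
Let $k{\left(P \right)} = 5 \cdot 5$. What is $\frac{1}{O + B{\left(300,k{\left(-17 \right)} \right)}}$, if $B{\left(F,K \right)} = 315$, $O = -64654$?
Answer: $- \frac{1}{64339} \approx -1.5543 \cdot 10^{-5}$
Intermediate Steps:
$k{\left(P \right)} = 25$
$\frac{1}{O + B{\left(300,k{\left(-17 \right)} \right)}} = \frac{1}{-64654 + 315} = \frac{1}{-64339} = - \frac{1}{64339}$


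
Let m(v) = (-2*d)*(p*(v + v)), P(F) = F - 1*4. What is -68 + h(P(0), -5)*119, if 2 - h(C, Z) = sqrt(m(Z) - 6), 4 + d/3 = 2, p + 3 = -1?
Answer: 170 - 119*sqrt(474) ≈ -2420.8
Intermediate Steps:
p = -4 (p = -3 - 1 = -4)
d = -6 (d = -12 + 3*2 = -12 + 6 = -6)
P(F) = -4 + F (P(F) = F - 4 = -4 + F)
m(v) = -96*v (m(v) = (-2*(-6))*(-4*(v + v)) = 12*(-8*v) = -96*v)
h(C, Z) = 2 - sqrt(-6 - 96*Z) (h(C, Z) = 2 - sqrt(-96*Z - 6) = 2 - sqrt(-6 - 96*Z))
-68 + h(P(0), -5)*119 = -68 + (2 - sqrt(-6 - 96*(-5)))*119 = -68 + (2 - sqrt(-6 + 480))*119 = -68 + (2 - sqrt(474))*119 = -68 + (238 - 119*sqrt(474)) = 170 - 119*sqrt(474)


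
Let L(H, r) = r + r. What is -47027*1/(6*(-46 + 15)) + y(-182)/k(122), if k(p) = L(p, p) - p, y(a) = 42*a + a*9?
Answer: 64691/366 ≈ 176.75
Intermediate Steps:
L(H, r) = 2*r
y(a) = 51*a (y(a) = 42*a + 9*a = 51*a)
k(p) = p (k(p) = 2*p - p = p)
-47027*1/(6*(-46 + 15)) + y(-182)/k(122) = -47027*1/(6*(-46 + 15)) + (51*(-182))/122 = -47027/(6*(-31)) - 9282*1/122 = -47027/(-186) - 4641/61 = -47027*(-1/186) - 4641/61 = 1517/6 - 4641/61 = 64691/366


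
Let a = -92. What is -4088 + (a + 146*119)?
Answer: 13194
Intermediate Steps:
-4088 + (a + 146*119) = -4088 + (-92 + 146*119) = -4088 + (-92 + 17374) = -4088 + 17282 = 13194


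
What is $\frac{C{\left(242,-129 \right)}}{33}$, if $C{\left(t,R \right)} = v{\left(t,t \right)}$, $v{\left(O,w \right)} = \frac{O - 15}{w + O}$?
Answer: $\frac{227}{15972} \approx 0.014212$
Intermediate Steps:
$v{\left(O,w \right)} = \frac{-15 + O}{O + w}$
$C{\left(t,R \right)} = \frac{-15 + t}{2 t}$ ($C{\left(t,R \right)} = \frac{-15 + t}{t + t} = \frac{-15 + t}{2 t}$)
$\frac{C{\left(242,-129 \right)}}{33} = \frac{\frac{1}{2} \cdot \frac{1}{242} \left(-15 + 242\right)}{33} = \frac{\frac{1}{2} \cdot \frac{1}{242} \cdot 227}{33} = \frac{1}{33} \cdot \frac{227}{484} = \frac{227}{15972}$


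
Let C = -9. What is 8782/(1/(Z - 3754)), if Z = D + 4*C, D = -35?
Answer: -33591150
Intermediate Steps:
Z = -71 (Z = -35 + 4*(-9) = -35 - 36 = -71)
8782/(1/(Z - 3754)) = 8782/(1/(-71 - 3754)) = 8782/(1/(-3825)) = 8782/(-1/3825) = 8782*(-3825) = -33591150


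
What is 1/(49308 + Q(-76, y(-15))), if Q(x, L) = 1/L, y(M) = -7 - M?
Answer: 8/394465 ≈ 2.0281e-5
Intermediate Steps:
1/(49308 + Q(-76, y(-15))) = 1/(49308 + 1/(-7 - 1*(-15))) = 1/(49308 + 1/(-7 + 15)) = 1/(49308 + 1/8) = 1/(394465/8) = 8/394465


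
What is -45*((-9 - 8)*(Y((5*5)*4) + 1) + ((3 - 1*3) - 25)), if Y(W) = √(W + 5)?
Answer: 1890 + 765*√105 ≈ 9728.9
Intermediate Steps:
Y(W) = √(5 + W)
-45*((-9 - 8)*(Y((5*5)*4) + 1) + ((3 - 1*3) - 25)) = -45*((-9 - 8)*(√(5 + (5*5)*4) + 1) + ((3 - 1*3) - 25)) = -45*(-17*(√(5 + 25*4) + 1) + ((3 - 3) - 25)) = -45*(-17*(√(5 + 100) + 1) + (0 - 25)) = -45*(-17*(√105 + 1) - 25) = -45*(-17*(1 + √105) - 25) = -45*((-17 - 17*√105) - 25) = -45*(-42 - 17*√105) = 1890 + 765*√105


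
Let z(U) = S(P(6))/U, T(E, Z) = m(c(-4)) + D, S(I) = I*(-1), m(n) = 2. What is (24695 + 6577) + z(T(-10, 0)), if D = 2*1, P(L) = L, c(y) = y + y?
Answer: 62541/2 ≈ 31271.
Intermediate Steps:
c(y) = 2*y
S(I) = -I
D = 2
T(E, Z) = 4 (T(E, Z) = 2 + 2 = 4)
z(U) = -6/U (z(U) = (-1*6)/U = -6/U)
(24695 + 6577) + z(T(-10, 0)) = (24695 + 6577) - 6/4 = 31272 - 6*1/4 = 31272 - 3/2 = 62541/2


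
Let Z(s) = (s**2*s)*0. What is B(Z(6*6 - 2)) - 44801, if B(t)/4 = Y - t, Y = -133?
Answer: -45333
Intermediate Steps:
Z(s) = 0 (Z(s) = s**3*0 = 0)
B(t) = -532 - 4*t (B(t) = 4*(-133 - t) = -532 - 4*t)
B(Z(6*6 - 2)) - 44801 = (-532 - 4*0) - 44801 = (-532 + 0) - 44801 = -532 - 44801 = -45333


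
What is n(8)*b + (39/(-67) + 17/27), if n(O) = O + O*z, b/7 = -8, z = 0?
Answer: -810346/1809 ≈ -447.95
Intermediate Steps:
b = -56 (b = 7*(-8) = -56)
n(O) = O (n(O) = O + O*0 = O + 0 = O)
n(8)*b + (39/(-67) + 17/27) = 8*(-56) + (39/(-67) + 17/27) = -448 + (39*(-1/67) + 17*(1/27)) = -448 + (-39/67 + 17/27) = -448 + 86/1809 = -810346/1809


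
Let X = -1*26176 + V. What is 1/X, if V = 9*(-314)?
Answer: -1/29002 ≈ -3.4480e-5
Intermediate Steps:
V = -2826
X = -29002 (X = -1*26176 - 2826 = -26176 - 2826 = -29002)
1/X = 1/(-29002) = -1/29002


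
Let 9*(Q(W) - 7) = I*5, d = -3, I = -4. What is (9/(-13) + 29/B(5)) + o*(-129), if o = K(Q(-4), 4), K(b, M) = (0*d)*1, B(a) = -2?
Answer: -395/26 ≈ -15.192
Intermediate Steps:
Q(W) = 43/9 (Q(W) = 7 + (-4*5)/9 = 7 + (⅑)*(-20) = 7 - 20/9 = 43/9)
K(b, M) = 0 (K(b, M) = (0*(-3))*1 = 0*1 = 0)
o = 0
(9/(-13) + 29/B(5)) + o*(-129) = (9/(-13) + 29/(-2)) + 0*(-129) = (9*(-1/13) + 29*(-½)) + 0 = (-9/13 - 29/2) + 0 = -395/26 + 0 = -395/26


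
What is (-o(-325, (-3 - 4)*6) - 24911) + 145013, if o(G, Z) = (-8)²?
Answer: 120038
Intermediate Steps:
o(G, Z) = 64
(-o(-325, (-3 - 4)*6) - 24911) + 145013 = (-1*64 - 24911) + 145013 = (-64 - 24911) + 145013 = -24975 + 145013 = 120038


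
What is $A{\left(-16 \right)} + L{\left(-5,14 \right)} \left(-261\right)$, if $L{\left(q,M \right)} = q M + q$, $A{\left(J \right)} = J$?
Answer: $19559$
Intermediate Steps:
$L{\left(q,M \right)} = q + M q$ ($L{\left(q,M \right)} = M q + q = q + M q$)
$A{\left(-16 \right)} + L{\left(-5,14 \right)} \left(-261\right) = -16 + - 5 \left(1 + 14\right) \left(-261\right) = -16 + \left(-5\right) 15 \left(-261\right) = -16 - -19575 = -16 + 19575 = 19559$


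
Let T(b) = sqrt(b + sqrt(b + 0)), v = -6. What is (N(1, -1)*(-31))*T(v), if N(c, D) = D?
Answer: 31*sqrt(-6 + I*sqrt(6)) ≈ 15.199 + 77.44*I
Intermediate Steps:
T(b) = sqrt(b + sqrt(b))
(N(1, -1)*(-31))*T(v) = (-1*(-31))*sqrt(-6 + sqrt(-6)) = 31*sqrt(-6 + I*sqrt(6))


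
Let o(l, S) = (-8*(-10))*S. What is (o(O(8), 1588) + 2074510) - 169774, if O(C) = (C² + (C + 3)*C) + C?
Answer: 2031776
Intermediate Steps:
O(C) = C + C² + C*(3 + C) (O(C) = (C² + (3 + C)*C) + C = (C² + C*(3 + C)) + C = C + C² + C*(3 + C))
o(l, S) = 80*S
(o(O(8), 1588) + 2074510) - 169774 = (80*1588 + 2074510) - 169774 = (127040 + 2074510) - 169774 = 2201550 - 169774 = 2031776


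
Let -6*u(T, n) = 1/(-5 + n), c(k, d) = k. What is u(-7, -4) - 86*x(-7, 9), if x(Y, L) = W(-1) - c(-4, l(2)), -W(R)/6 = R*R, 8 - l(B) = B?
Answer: 9289/54 ≈ 172.02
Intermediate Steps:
l(B) = 8 - B
W(R) = -6*R² (W(R) = -6*R*R = -6*R²)
x(Y, L) = -2 (x(Y, L) = -6*(-1)² - 1*(-4) = -6*1 + 4 = -6 + 4 = -2)
u(T, n) = -1/(6*(-5 + n))
u(-7, -4) - 86*x(-7, 9) = -1/(-30 + 6*(-4)) - 86*(-2) = -1/(-30 - 24) + 172 = -1/(-54) + 172 = -1*(-1/54) + 172 = 1/54 + 172 = 9289/54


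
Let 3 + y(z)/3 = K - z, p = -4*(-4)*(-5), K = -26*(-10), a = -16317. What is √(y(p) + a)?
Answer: I*√15306 ≈ 123.72*I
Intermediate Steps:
K = 260
p = -80 (p = 16*(-5) = -80)
y(z) = 771 - 3*z (y(z) = -9 + 3*(260 - z) = -9 + (780 - 3*z) = 771 - 3*z)
√(y(p) + a) = √((771 - 3*(-80)) - 16317) = √((771 + 240) - 16317) = √(1011 - 16317) = √(-15306) = I*√15306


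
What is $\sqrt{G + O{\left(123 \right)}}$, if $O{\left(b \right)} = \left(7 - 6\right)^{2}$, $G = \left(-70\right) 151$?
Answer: $i \sqrt{10569} \approx 102.81 i$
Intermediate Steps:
$G = -10570$
$O{\left(b \right)} = 1$ ($O{\left(b \right)} = 1^{2} = 1$)
$\sqrt{G + O{\left(123 \right)}} = \sqrt{-10570 + 1} = \sqrt{-10569} = i \sqrt{10569}$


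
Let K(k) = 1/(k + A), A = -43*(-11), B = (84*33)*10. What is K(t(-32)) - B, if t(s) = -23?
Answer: -12473999/450 ≈ -27720.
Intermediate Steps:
B = 27720 (B = 2772*10 = 27720)
A = 473
K(k) = 1/(473 + k) (K(k) = 1/(k + 473) = 1/(473 + k))
K(t(-32)) - B = 1/(473 - 23) - 1*27720 = 1/450 - 27720 = -12473999/450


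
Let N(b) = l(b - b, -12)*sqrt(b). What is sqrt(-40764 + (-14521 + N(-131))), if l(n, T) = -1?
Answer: sqrt(-55285 - I*sqrt(131)) ≈ 0.024 - 235.13*I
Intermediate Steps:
N(b) = -sqrt(b)
sqrt(-40764 + (-14521 + N(-131))) = sqrt(-40764 + (-14521 - sqrt(-131))) = sqrt(-40764 + (-14521 - I*sqrt(131))) = sqrt(-55285 - I*sqrt(131))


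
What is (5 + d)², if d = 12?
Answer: 289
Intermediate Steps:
(5 + d)² = (5 + 12)² = 17² = 289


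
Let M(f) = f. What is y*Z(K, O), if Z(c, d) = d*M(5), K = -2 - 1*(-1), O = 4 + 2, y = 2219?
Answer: 66570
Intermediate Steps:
O = 6
K = -1 (K = -2 + 1 = -1)
Z(c, d) = 5*d (Z(c, d) = d*5 = 5*d)
y*Z(K, O) = 2219*(5*6) = 2219*30 = 66570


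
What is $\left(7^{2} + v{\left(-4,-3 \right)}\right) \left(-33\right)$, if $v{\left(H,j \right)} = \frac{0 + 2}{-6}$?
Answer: $-1606$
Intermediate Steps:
$v{\left(H,j \right)} = - \frac{1}{3}$ ($v{\left(H,j \right)} = 2 \left(- \frac{1}{6}\right) = - \frac{1}{3}$)
$\left(7^{2} + v{\left(-4,-3 \right)}\right) \left(-33\right) = \left(7^{2} - \frac{1}{3}\right) \left(-33\right) = \left(49 - \frac{1}{3}\right) \left(-33\right) = \frac{146}{3} \left(-33\right) = -1606$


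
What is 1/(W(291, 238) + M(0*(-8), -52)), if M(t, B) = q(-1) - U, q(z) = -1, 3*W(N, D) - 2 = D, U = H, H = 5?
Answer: 1/74 ≈ 0.013514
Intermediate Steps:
U = 5
W(N, D) = ⅔ + D/3
M(t, B) = -6 (M(t, B) = -1 - 1*5 = -1 - 5 = -6)
1/(W(291, 238) + M(0*(-8), -52)) = 1/((⅔ + (⅓)*238) - 6) = 1/((⅔ + 238/3) - 6) = 1/(80 - 6) = 1/74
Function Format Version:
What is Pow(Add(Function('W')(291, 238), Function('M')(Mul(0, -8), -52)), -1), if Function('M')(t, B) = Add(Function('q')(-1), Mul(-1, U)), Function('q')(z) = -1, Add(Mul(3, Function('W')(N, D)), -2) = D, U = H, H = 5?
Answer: Rational(1, 74) ≈ 0.013514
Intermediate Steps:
U = 5
Function('W')(N, D) = Add(Rational(2, 3), Mul(Rational(1, 3), D))
Function('M')(t, B) = -6 (Function('M')(t, B) = Add(-1, Mul(-1, 5)) = Add(-1, -5) = -6)
Pow(Add(Function('W')(291, 238), Function('M')(Mul(0, -8), -52)), -1) = Pow(Add(Add(Rational(2, 3), Mul(Rational(1, 3), 238)), -6), -1) = Pow(Add(Add(Rational(2, 3), Rational(238, 3)), -6), -1) = Pow(Add(80, -6), -1) = Pow(74, -1) = Rational(1, 74)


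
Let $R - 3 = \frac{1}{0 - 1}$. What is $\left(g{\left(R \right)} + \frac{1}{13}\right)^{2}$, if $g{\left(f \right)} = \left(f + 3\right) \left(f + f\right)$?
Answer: $\frac{68121}{169} \approx 403.08$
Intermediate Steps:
$R = 2$ ($R = 3 + \frac{1}{0 - 1} = 3 + \frac{1}{-1} = 3 - 1 = 2$)
$g{\left(f \right)} = 2 f \left(3 + f\right)$ ($g{\left(f \right)} = \left(3 + f\right) 2 f = 2 f \left(3 + f\right)$)
$\left(g{\left(R \right)} + \frac{1}{13}\right)^{2} = \left(2 \cdot 2 \left(3 + 2\right) + \frac{1}{13}\right)^{2} = \left(2 \cdot 2 \cdot 5 + \frac{1}{13}\right)^{2} = \left(20 + \frac{1}{13}\right)^{2} = \left(\frac{261}{13}\right)^{2} = \frac{68121}{169}$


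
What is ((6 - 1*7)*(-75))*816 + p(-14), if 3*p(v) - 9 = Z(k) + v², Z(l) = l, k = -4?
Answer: 61267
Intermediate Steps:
p(v) = 5/3 + v²/3 (p(v) = 3 + (-4 + v²)/3 = 3 + (-4/3 + v²/3) = 5/3 + v²/3)
((6 - 1*7)*(-75))*816 + p(-14) = ((6 - 1*7)*(-75))*816 + (5/3 + (⅓)*(-14)²) = ((6 - 7)*(-75))*816 + (5/3 + (⅓)*196) = -1*(-75)*816 + (5/3 + 196/3) = 75*816 + 67 = 61200 + 67 = 61267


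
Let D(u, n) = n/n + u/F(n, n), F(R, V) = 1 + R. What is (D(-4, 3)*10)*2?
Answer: 0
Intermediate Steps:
D(u, n) = 1 + u/(1 + n) (D(u, n) = n/n + u/(1 + n) = 1 + u/(1 + n))
(D(-4, 3)*10)*2 = (((1 + 3 - 4)/(1 + 3))*10)*2 = ((0/4)*10)*2 = (((¼)*0)*10)*2 = (0*10)*2 = 0*2 = 0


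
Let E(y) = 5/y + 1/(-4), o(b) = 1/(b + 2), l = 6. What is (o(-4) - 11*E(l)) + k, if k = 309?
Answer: 3625/12 ≈ 302.08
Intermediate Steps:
o(b) = 1/(2 + b)
E(y) = -¼ + 5/y (E(y) = 5/y + 1*(-¼) = 5/y - ¼ = -¼ + 5/y)
(o(-4) - 11*E(l)) + k = (1/(2 - 4) - 11*(20 - 1*6)/(4*6)) + 309 = (1/(-2) - 11*(20 - 6)/(4*6)) + 309 = (-½ - 11*14/(4*6)) + 309 = (-½ - 11*7/12) + 309 = (-½ - 77/12) + 309 = -83/12 + 309 = 3625/12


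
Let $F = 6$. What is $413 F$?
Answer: $2478$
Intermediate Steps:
$413 F = 413 \cdot 6 = 2478$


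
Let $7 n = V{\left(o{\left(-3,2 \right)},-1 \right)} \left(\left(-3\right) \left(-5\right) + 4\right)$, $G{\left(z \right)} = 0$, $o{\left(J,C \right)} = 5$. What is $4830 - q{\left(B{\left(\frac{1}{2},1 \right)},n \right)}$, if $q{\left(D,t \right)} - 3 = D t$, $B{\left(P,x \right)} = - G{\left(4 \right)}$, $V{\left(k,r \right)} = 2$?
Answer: $4827$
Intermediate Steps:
$B{\left(P,x \right)} = 0$ ($B{\left(P,x \right)} = \left(-1\right) 0 = 0$)
$n = \frac{38}{7}$ ($n = \frac{2 \left(\left(-3\right) \left(-5\right) + 4\right)}{7} = \frac{2 \left(15 + 4\right)}{7} = \frac{2 \cdot 19}{7} = \frac{1}{7} \cdot 38 = \frac{38}{7} \approx 5.4286$)
$q{\left(D,t \right)} = 3 + D t$
$4830 - q{\left(B{\left(\frac{1}{2},1 \right)},n \right)} = 4830 - \left(3 + 0 \cdot \frac{38}{7}\right) = 4830 - \left(3 + 0\right) = 4830 - 3 = 4827$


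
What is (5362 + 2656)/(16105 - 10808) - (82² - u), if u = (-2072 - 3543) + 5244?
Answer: -37574197/5297 ≈ -7093.5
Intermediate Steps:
u = -371 (u = -5615 + 5244 = -371)
(5362 + 2656)/(16105 - 10808) - (82² - u) = (5362 + 2656)/(16105 - 10808) - (82² - 1*(-371)) = 8018/5297 - (6724 + 371) = 8018*(1/5297) - 1*7095 = 8018/5297 - 7095 = -37574197/5297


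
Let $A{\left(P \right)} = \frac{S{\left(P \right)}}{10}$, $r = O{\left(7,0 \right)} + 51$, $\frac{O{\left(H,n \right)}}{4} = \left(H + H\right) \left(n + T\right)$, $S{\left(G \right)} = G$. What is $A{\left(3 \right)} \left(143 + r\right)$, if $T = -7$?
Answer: $- \frac{297}{5} \approx -59.4$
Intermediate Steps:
$O{\left(H,n \right)} = 8 H \left(-7 + n\right)$ ($O{\left(H,n \right)} = 4 \left(H + H\right) \left(n - 7\right) = 4 \cdot 2 H \left(-7 + n\right) = 8 H \left(-7 + n\right)$)
$r = -341$ ($r = 8 \cdot 7 \left(-7 + 0\right) + 51 = 8 \cdot 7 \left(-7\right) + 51 = -392 + 51 = -341$)
$A{\left(P \right)} = \frac{P}{10}$
$A{\left(3 \right)} \left(143 + r\right) = \frac{1}{10} \cdot 3 \left(143 - 341\right) = \frac{3}{10} \left(-198\right) = - \frac{297}{5}$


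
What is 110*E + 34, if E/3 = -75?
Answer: -24716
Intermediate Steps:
E = -225 (E = 3*(-75) = -225)
110*E + 34 = 110*(-225) + 34 = -24750 + 34 = -24716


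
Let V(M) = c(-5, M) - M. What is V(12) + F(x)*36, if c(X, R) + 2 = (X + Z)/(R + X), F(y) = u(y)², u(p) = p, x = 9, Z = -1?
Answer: 20308/7 ≈ 2901.1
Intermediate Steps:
F(y) = y²
c(X, R) = -2 + (-1 + X)/(R + X) (c(X, R) = -2 + (X - 1)/(R + X) = -2 + (-1 + X)/(R + X))
V(M) = -M + (4 - 2*M)/(-5 + M) (V(M) = (-1 - 1*(-5) - 2*M)/(M - 5) - M = (-1 + 5 - 2*M)/(-5 + M) - M = (4 - 2*M)/(-5 + M) - M = -M + (4 - 2*M)/(-5 + M))
V(12) + F(x)*36 = (4 - 1*12² + 3*12)/(-5 + 12) + 9²*36 = (4 - 1*144 + 36)/7 + 81*36 = (4 - 144 + 36)/7 + 2916 = (⅐)*(-104) + 2916 = -104/7 + 2916 = 20308/7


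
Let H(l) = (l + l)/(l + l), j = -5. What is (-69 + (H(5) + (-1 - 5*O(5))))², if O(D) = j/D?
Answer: 4096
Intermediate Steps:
H(l) = 1 (H(l) = (2*l)/((2*l)) = (2*l)*(1/(2*l)) = 1)
O(D) = -5/D
(-69 + (H(5) + (-1 - 5*O(5))))² = (-69 + (1 + (-1 - (-25)/5)))² = (-69 + (1 + (-1 - 5*(-1))))² = (-69 + (1 + (-1 + 5)))² = (-69 + (1 + 4))² = (-69 + 5)² = (-64)² = 4096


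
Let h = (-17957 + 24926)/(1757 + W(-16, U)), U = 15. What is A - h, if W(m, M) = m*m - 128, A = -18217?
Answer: -34346014/1885 ≈ -18221.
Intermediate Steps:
W(m, M) = -128 + m² (W(m, M) = m² - 128 = -128 + m²)
h = 6969/1885 (h = (-17957 + 24926)/(1757 + (-128 + (-16)²)) = 6969/(1757 + (-128 + 256)) = 6969/(1757 + 128) = 6969/1885 ≈ 3.6971)
A - h = -18217 - 1*6969/1885 = -18217 - 6969/1885 = -34346014/1885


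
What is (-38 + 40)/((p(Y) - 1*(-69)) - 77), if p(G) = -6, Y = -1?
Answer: -⅐ ≈ -0.14286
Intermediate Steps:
(-38 + 40)/((p(Y) - 1*(-69)) - 77) = (-38 + 40)/((-6 - 1*(-69)) - 77) = 2/((-6 + 69) - 77) = 2/(63 - 77) = 2/(-14) = -1/14*2 = -⅐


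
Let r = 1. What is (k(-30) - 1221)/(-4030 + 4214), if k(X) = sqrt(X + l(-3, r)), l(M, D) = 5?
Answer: -1221/184 + 5*I/184 ≈ -6.6359 + 0.027174*I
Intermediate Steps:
k(X) = sqrt(5 + X) (k(X) = sqrt(X + 5) = sqrt(5 + X))
(k(-30) - 1221)/(-4030 + 4214) = (sqrt(5 - 30) - 1221)/(-4030 + 4214) = (sqrt(-25) - 1221)/184 = (5*I - 1221)*(1/184) = (-1221 + 5*I)*(1/184) = -1221/184 + 5*I/184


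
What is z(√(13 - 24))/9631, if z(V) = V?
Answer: I*√11/9631 ≈ 0.00034437*I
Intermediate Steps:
z(√(13 - 24))/9631 = √(13 - 24)/9631 = √(-11)*(1/9631) = (I*√11)*(1/9631) = I*√11/9631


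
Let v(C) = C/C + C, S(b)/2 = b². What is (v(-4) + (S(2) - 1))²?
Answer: 16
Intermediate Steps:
S(b) = 2*b²
v(C) = 1 + C
(v(-4) + (S(2) - 1))² = ((1 - 4) + (2*2² - 1))² = (-3 + (2*4 - 1))² = (-3 + (8 - 1))² = (-3 + 7)² = 4² = 16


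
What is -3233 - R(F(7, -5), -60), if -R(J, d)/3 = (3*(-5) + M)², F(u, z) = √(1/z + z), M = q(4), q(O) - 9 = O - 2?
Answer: -3185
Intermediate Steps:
q(O) = 7 + O (q(O) = 9 + (O - 2) = 9 + (-2 + O) = 7 + O)
M = 11 (M = 7 + 4 = 11)
F(u, z) = √(z + 1/z)
R(J, d) = -48 (R(J, d) = -3*(3*(-5) + 11)² = -3*(-15 + 11)² = -3*(-4)² = -3*16 = -48)
-3233 - R(F(7, -5), -60) = -3233 - 1*(-48) = -3233 + 48 = -3185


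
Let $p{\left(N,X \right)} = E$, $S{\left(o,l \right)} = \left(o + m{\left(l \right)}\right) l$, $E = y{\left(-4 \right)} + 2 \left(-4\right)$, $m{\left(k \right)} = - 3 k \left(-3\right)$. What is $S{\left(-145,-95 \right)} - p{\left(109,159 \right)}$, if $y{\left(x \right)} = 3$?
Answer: $95005$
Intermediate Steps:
$m{\left(k \right)} = 9 k$
$E = -5$ ($E = 3 + 2 \left(-4\right) = 3 - 8 = -5$)
$S{\left(o,l \right)} = l \left(o + 9 l\right)$ ($S{\left(o,l \right)} = \left(o + 9 l\right) l = l \left(o + 9 l\right)$)
$p{\left(N,X \right)} = -5$
$S{\left(-145,-95 \right)} - p{\left(109,159 \right)} = - 95 \left(-145 + 9 \left(-95\right)\right) - -5 = - 95 \left(-145 - 855\right) + 5 = \left(-95\right) \left(-1000\right) + 5 = 95000 + 5 = 95005$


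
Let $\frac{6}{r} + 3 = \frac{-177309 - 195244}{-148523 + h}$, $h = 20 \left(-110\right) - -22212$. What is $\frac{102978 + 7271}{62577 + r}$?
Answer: $\frac{715516010}{405739197} \approx 1.7635$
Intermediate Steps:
$h = 20012$ ($h = -2200 + 22212 = 20012$)
$r = - \frac{385533}{6490}$ ($r = \frac{6}{-3 + \frac{-177309 - 195244}{-148523 + 20012}} = \frac{6}{-3 - \frac{372553}{-128511}} = \frac{6}{-3 - - \frac{372553}{128511}} = \frac{6}{-3 + \frac{372553}{128511}} = \frac{6}{- \frac{12980}{128511}} = 6 \left(- \frac{128511}{12980}\right) = - \frac{385533}{6490} \approx -59.404$)
$\frac{102978 + 7271}{62577 + r} = \frac{102978 + 7271}{62577 - \frac{385533}{6490}} = \frac{110249}{\frac{405739197}{6490}} = 110249 \cdot \frac{6490}{405739197} = \frac{715516010}{405739197}$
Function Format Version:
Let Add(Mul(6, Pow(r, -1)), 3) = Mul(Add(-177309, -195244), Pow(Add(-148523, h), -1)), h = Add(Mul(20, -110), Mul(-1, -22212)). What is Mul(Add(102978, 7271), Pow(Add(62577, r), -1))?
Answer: Rational(715516010, 405739197) ≈ 1.7635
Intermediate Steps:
h = 20012 (h = Add(-2200, 22212) = 20012)
r = Rational(-385533, 6490) (r = Mul(6, Pow(Add(-3, Mul(Add(-177309, -195244), Pow(Add(-148523, 20012), -1))), -1)) = Mul(6, Pow(Add(-3, Mul(-372553, Pow(-128511, -1))), -1)) = Mul(6, Pow(Add(-3, Mul(-372553, Rational(-1, 128511))), -1)) = Mul(6, Pow(Add(-3, Rational(372553, 128511)), -1)) = Mul(6, Pow(Rational(-12980, 128511), -1)) = Mul(6, Rational(-128511, 12980)) = Rational(-385533, 6490) ≈ -59.404)
Mul(Add(102978, 7271), Pow(Add(62577, r), -1)) = Mul(Add(102978, 7271), Pow(Add(62577, Rational(-385533, 6490)), -1)) = Mul(110249, Pow(Rational(405739197, 6490), -1)) = Mul(110249, Rational(6490, 405739197)) = Rational(715516010, 405739197)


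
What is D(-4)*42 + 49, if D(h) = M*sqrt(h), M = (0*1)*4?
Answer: 49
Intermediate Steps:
M = 0 (M = 0*4 = 0)
D(h) = 0 (D(h) = 0*sqrt(h) = 0)
D(-4)*42 + 49 = 0*42 + 49 = 0 + 49 = 49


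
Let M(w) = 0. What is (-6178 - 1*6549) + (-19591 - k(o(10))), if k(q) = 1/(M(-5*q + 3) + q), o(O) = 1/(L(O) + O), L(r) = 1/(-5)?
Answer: -161639/5 ≈ -32328.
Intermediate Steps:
L(r) = -1/5 (L(r) = 1*(-1/5) = -1/5)
o(O) = 1/(-1/5 + O)
k(q) = 1/q (k(q) = 1/(0 + q) = 1/q)
(-6178 - 1*6549) + (-19591 - k(o(10))) = (-6178 - 1*6549) + (-19591 - 1/(5/(-1 + 5*10))) = (-6178 - 6549) + (-19591 - 1/(5/(-1 + 50))) = -12727 + (-19591 - 1/(5/49)) = -12727 + (-19591 - 1/(5*(1/49))) = -12727 + (-19591 - 1/5/49) = -12727 + (-19591 - 1*49/5) = -12727 + (-19591 - 49/5) = -12727 - 98004/5 = -161639/5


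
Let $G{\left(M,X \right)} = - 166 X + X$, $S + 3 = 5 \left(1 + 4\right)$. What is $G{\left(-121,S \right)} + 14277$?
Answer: $10647$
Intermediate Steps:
$S = 22$ ($S = -3 + 5 \left(1 + 4\right) = -3 + 5 \cdot 5 = -3 + 25 = 22$)
$G{\left(M,X \right)} = - 165 X$
$G{\left(-121,S \right)} + 14277 = \left(-165\right) 22 + 14277 = -3630 + 14277 = 10647$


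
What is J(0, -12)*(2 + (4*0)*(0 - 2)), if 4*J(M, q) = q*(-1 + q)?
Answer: 78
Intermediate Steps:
J(M, q) = q*(-1 + q)/4 (J(M, q) = (q*(-1 + q))/4 = q*(-1 + q)/4)
J(0, -12)*(2 + (4*0)*(0 - 2)) = ((1/4)*(-12)*(-1 - 12))*(2 + (4*0)*(0 - 2)) = ((1/4)*(-12)*(-13))*(2 + 0*(-2)) = 39*(2 + 0) = 39*2 = 78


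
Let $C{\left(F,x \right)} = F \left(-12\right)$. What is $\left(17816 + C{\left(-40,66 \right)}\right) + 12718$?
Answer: $31014$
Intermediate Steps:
$C{\left(F,x \right)} = - 12 F$
$\left(17816 + C{\left(-40,66 \right)}\right) + 12718 = \left(17816 - -480\right) + 12718 = \left(17816 + 480\right) + 12718 = 18296 + 12718 = 31014$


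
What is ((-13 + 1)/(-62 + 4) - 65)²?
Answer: 3530641/841 ≈ 4198.1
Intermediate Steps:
((-13 + 1)/(-62 + 4) - 65)² = (-12/(-58) - 65)² = (-12*(-1/58) - 65)² = (6/29 - 65)² = (-1879/29)² = 3530641/841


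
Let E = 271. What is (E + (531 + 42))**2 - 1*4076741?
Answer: -3364405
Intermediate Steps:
(E + (531 + 42))**2 - 1*4076741 = (271 + (531 + 42))**2 - 1*4076741 = (271 + 573)**2 - 4076741 = 844**2 - 4076741 = 712336 - 4076741 = -3364405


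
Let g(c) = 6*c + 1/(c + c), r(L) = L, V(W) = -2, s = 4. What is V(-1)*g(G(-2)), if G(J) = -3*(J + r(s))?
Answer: 433/6 ≈ 72.167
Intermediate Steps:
G(J) = -12 - 3*J (G(J) = -3*(J + 4) = -3*(4 + J) = -12 - 3*J)
g(c) = 1/(2*c) + 6*c (g(c) = 6*c + 1/(2*c) = 1/(2*c) + 6*c)
V(-1)*g(G(-2)) = -2*(1/(2*(-12 - 3*(-2))) + 6*(-12 - 3*(-2))) = -2*(1/(2*(-12 + 6)) + 6*(-12 + 6)) = -2*((1/2)/(-6) + 6*(-6)) = -2*((1/2)*(-1/6) - 36) = -2*(-1/12 - 36) = -2*(-433/12) = 433/6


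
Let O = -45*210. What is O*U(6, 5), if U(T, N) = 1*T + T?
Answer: -113400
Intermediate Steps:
O = -9450
U(T, N) = 2*T (U(T, N) = T + T = 2*T)
O*U(6, 5) = -18900*6 = -9450*12 = -113400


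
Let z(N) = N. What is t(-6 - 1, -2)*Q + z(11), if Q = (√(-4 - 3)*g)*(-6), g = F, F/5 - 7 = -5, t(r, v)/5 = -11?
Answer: 11 + 3300*I*√7 ≈ 11.0 + 8731.0*I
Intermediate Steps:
t(r, v) = -55 (t(r, v) = 5*(-11) = -55)
F = 10 (F = 35 + 5*(-5) = 35 - 25 = 10)
g = 10
Q = -60*I*√7 (Q = (√(-4 - 3)*10)*(-6) = (√(-7)*10)*(-6) = ((I*√7)*10)*(-6) = (10*I*√7)*(-6) = -60*I*√7 ≈ -158.75*I)
t(-6 - 1, -2)*Q + z(11) = -(-3300)*I*√7 + 11 = 3300*I*√7 + 11 = 11 + 3300*I*√7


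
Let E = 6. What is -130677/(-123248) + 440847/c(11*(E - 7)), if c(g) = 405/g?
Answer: -66401744159/5546160 ≈ -11973.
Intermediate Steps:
-130677/(-123248) + 440847/c(11*(E - 7)) = -130677/(-123248) + 440847/((405/((11*(6 - 7))))) = -130677*(-1/123248) + 440847/((405/((11*(-1))))) = 130677/123248 + 440847/((405/(-11))) = 130677/123248 + 440847/((405*(-1/11))) = 130677/123248 + 440847/(-405/11) = 130677/123248 + 440847*(-11/405) = 130677/123248 - 538813/45 = -66401744159/5546160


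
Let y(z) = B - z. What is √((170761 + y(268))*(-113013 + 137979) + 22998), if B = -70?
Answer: 4*√265925226 ≈ 65229.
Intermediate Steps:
y(z) = -70 - z
√((170761 + y(268))*(-113013 + 137979) + 22998) = √((170761 + (-70 - 1*268))*(-113013 + 137979) + 22998) = √((170761 + (-70 - 268))*24966 + 22998) = √((170761 - 338)*24966 + 22998) = √(170423*24966 + 22998) = √(4254780618 + 22998) = √4254803616 = 4*√265925226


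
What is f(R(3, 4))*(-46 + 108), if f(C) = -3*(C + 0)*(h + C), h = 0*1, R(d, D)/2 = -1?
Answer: -744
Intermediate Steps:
R(d, D) = -2 (R(d, D) = 2*(-1) = -2)
h = 0
f(C) = -3*C² (f(C) = -3*(C + 0)*(0 + C) = -3*C*C = -3*C²)
f(R(3, 4))*(-46 + 108) = (-3*(-2)²)*(-46 + 108) = -3*4*62 = -12*62 = -744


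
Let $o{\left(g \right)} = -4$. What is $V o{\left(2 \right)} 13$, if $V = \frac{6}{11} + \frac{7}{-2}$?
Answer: $\frac{1690}{11} \approx 153.64$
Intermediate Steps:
$V = - \frac{65}{22}$ ($V = 6 \cdot \frac{1}{11} + 7 \left(- \frac{1}{2}\right) = \frac{6}{11} - \frac{7}{2} = - \frac{65}{22} \approx -2.9545$)
$V o{\left(2 \right)} 13 = \left(- \frac{65}{22}\right) \left(-4\right) 13 = \frac{130}{11} \cdot 13 = \frac{1690}{11}$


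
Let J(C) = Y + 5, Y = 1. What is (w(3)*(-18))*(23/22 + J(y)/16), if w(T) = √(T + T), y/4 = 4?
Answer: -1125*√6/44 ≈ -62.629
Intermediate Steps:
y = 16 (y = 4*4 = 16)
J(C) = 6 (J(C) = 1 + 5 = 6)
w(T) = √2*√T (w(T) = √(2*T) = √2*√T)
(w(3)*(-18))*(23/22 + J(y)/16) = ((√2*√3)*(-18))*(23/22 + 6/16) = (√6*(-18))*(23*(1/22) + 6*(1/16)) = (-18*√6)*(23/22 + 3/8) = -18*√6*(125/88) = -1125*√6/44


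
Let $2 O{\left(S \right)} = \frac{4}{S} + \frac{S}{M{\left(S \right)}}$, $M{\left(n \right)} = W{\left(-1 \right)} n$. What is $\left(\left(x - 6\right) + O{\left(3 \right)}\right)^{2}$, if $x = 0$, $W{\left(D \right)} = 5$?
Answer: $\frac{24649}{900} \approx 27.388$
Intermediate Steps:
$M{\left(n \right)} = 5 n$
$O{\left(S \right)} = \frac{1}{10} + \frac{2}{S}$ ($O{\left(S \right)} = \frac{\frac{4}{S} + \frac{S}{5 S}}{2} = \frac{\frac{4}{S} + S \frac{1}{5 S}}{2} = \frac{\frac{4}{S} + \frac{1}{5}}{2} = \frac{\frac{1}{5} + \frac{4}{S}}{2} = \frac{1}{10} + \frac{2}{S}$)
$\left(\left(x - 6\right) + O{\left(3 \right)}\right)^{2} = \left(\left(0 - 6\right) + \frac{20 + 3}{10 \cdot 3}\right)^{2} = \left(-6 + \frac{1}{10} \cdot \frac{1}{3} \cdot 23\right)^{2} = \left(-6 + \frac{23}{30}\right)^{2} = \left(- \frac{157}{30}\right)^{2} = \frac{24649}{900}$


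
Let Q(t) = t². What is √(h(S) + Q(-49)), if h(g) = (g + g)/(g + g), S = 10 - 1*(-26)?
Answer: √2402 ≈ 49.010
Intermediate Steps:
S = 36 (S = 10 + 26 = 36)
h(g) = 1 (h(g) = (2*g)/((2*g)) = (2*g)*(1/(2*g)) = 1)
√(h(S) + Q(-49)) = √(1 + (-49)²) = √(1 + 2401) = √2402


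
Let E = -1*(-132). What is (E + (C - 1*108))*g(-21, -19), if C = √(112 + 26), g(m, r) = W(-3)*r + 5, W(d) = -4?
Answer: 1944 + 81*√138 ≈ 2895.5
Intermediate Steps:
g(m, r) = 5 - 4*r (g(m, r) = -4*r + 5 = 5 - 4*r)
C = √138 ≈ 11.747
E = 132
(E + (C - 1*108))*g(-21, -19) = (132 + (√138 - 1*108))*(5 - 4*(-19)) = (132 + (√138 - 108))*(5 + 76) = (132 + (-108 + √138))*81 = (24 + √138)*81 = 1944 + 81*√138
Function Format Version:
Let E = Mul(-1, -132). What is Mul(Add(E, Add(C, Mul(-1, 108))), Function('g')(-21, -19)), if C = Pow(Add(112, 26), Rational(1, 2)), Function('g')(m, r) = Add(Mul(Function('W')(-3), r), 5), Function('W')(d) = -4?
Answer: Add(1944, Mul(81, Pow(138, Rational(1, 2)))) ≈ 2895.5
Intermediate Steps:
Function('g')(m, r) = Add(5, Mul(-4, r)) (Function('g')(m, r) = Add(Mul(-4, r), 5) = Add(5, Mul(-4, r)))
C = Pow(138, Rational(1, 2)) ≈ 11.747
E = 132
Mul(Add(E, Add(C, Mul(-1, 108))), Function('g')(-21, -19)) = Mul(Add(132, Add(Pow(138, Rational(1, 2)), Mul(-1, 108))), Add(5, Mul(-4, -19))) = Mul(Add(132, Add(Pow(138, Rational(1, 2)), -108)), Add(5, 76)) = Mul(Add(132, Add(-108, Pow(138, Rational(1, 2)))), 81) = Mul(Add(24, Pow(138, Rational(1, 2))), 81) = Add(1944, Mul(81, Pow(138, Rational(1, 2))))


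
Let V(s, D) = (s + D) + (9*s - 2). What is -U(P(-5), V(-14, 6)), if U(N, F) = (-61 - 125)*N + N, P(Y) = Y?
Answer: -925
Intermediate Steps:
V(s, D) = -2 + D + 10*s (V(s, D) = (D + s) + (-2 + 9*s) = -2 + D + 10*s)
U(N, F) = -185*N (U(N, F) = -186*N + N = -185*N)
-U(P(-5), V(-14, 6)) = -(-185)*(-5) = -1*925 = -925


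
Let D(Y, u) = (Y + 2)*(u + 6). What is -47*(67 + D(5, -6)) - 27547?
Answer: -30696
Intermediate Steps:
D(Y, u) = (2 + Y)*(6 + u)
-47*(67 + D(5, -6)) - 27547 = -47*(67 + (12 + 2*(-6) + 6*5 + 5*(-6))) - 27547 = -47*(67 + (12 - 12 + 30 - 30)) - 27547 = -47*(67 + 0) - 27547 = -47*67 - 27547 = -3149 - 27547 = -30696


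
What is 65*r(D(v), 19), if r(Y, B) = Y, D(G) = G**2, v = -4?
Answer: 1040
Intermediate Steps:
65*r(D(v), 19) = 65*(-4)**2 = 65*16 = 1040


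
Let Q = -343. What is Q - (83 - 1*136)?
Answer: -290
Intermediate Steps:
Q - (83 - 1*136) = -343 - (83 - 1*136) = -343 - (83 - 136) = -343 - 1*(-53) = -343 + 53 = -290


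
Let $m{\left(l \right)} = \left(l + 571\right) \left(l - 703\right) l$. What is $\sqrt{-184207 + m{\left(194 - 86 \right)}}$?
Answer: $i \sqrt{43816747} \approx 6619.4 i$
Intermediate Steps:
$m{\left(l \right)} = l \left(-703 + l\right) \left(571 + l\right)$ ($m{\left(l \right)} = \left(571 + l\right) \left(-703 + l\right) l = \left(-703 + l\right) \left(571 + l\right) l = l \left(-703 + l\right) \left(571 + l\right)$)
$\sqrt{-184207 + m{\left(194 - 86 \right)}} = \sqrt{-184207 + \left(194 - 86\right) \left(-401413 + \left(194 - 86\right)^{2} - 132 \left(194 - 86\right)\right)} = \sqrt{-184207 + 108 \left(-401413 + 108^{2} - 14256\right)} = \sqrt{-184207 + 108 \left(-401413 + 11664 - 14256\right)} = \sqrt{-184207 + 108 \left(-404005\right)} = \sqrt{-184207 - 43632540} = \sqrt{-43816747} = i \sqrt{43816747}$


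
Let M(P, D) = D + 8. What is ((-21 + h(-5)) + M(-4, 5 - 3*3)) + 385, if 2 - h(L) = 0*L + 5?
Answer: 365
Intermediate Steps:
h(L) = -3 (h(L) = 2 - (0*L + 5) = 2 - (0 + 5) = 2 - 1*5 = 2 - 5 = -3)
M(P, D) = 8 + D
((-21 + h(-5)) + M(-4, 5 - 3*3)) + 385 = ((-21 - 3) + (8 + (5 - 3*3))) + 385 = (-24 + (8 + (5 - 9))) + 385 = (-24 + (8 - 4)) + 385 = (-24 + 4) + 385 = -20 + 385 = 365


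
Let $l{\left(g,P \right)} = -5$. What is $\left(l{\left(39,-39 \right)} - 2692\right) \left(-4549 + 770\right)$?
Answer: $10191963$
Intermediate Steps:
$\left(l{\left(39,-39 \right)} - 2692\right) \left(-4549 + 770\right) = \left(-5 - 2692\right) \left(-4549 + 770\right) = \left(-2697\right) \left(-3779\right) = 10191963$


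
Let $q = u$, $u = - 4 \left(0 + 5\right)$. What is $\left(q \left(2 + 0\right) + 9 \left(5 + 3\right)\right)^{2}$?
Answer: $1024$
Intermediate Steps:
$u = -20$ ($u = \left(-4\right) 5 = -20$)
$q = -20$
$\left(q \left(2 + 0\right) + 9 \left(5 + 3\right)\right)^{2} = \left(- 20 \left(2 + 0\right) + 9 \left(5 + 3\right)\right)^{2} = \left(\left(-20\right) 2 + 9 \cdot 8\right)^{2} = \left(-40 + 72\right)^{2} = 32^{2} = 1024$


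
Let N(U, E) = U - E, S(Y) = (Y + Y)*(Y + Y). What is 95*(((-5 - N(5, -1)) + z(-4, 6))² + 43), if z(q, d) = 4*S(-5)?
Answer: 14379580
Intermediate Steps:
S(Y) = 4*Y² (S(Y) = (2*Y)*(2*Y) = 4*Y²)
z(q, d) = 400 (z(q, d) = 4*(4*(-5)²) = 4*(4*25) = 4*100 = 400)
95*(((-5 - N(5, -1)) + z(-4, 6))² + 43) = 95*(((-5 - (5 - 1*(-1))) + 400)² + 43) = 95*(((-5 - (5 + 1)) + 400)² + 43) = 95*(((-5 - 1*6) + 400)² + 43) = 95*(((-5 - 6) + 400)² + 43) = 95*((-11 + 400)² + 43) = 95*(389² + 43) = 95*(151321 + 43) = 95*151364 = 14379580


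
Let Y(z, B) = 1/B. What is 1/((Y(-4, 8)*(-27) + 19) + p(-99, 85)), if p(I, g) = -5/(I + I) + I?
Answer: -792/66013 ≈ -0.011998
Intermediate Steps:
p(I, g) = I - 5/(2*I) (p(I, g) = -5/(2*I) + I = I - 5/(2*I))
1/((Y(-4, 8)*(-27) + 19) + p(-99, 85)) = 1/((-27/8 + 19) + (-99 - 5/2/(-99))) = 1/(((1/8)*(-27) + 19) + (-99 - 5/2*(-1/99))) = 1/((-27/8 + 19) + (-99 + 5/198)) = 1/(125/8 - 19597/198) = 1/(-66013/792) = -792/66013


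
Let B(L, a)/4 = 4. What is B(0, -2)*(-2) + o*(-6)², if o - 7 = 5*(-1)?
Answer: 40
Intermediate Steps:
B(L, a) = 16 (B(L, a) = 4*4 = 16)
o = 2 (o = 7 + 5*(-1) = 7 - 5 = 2)
B(0, -2)*(-2) + o*(-6)² = 16*(-2) + 2*(-6)² = -32 + 2*36 = -32 + 72 = 40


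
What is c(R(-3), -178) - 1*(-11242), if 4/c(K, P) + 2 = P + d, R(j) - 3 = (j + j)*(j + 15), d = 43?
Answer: 1540150/137 ≈ 11242.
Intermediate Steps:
R(j) = 3 + 2*j*(15 + j) (R(j) = 3 + (j + j)*(j + 15) = 3 + (2*j)*(15 + j) = 3 + 2*j*(15 + j))
c(K, P) = 4/(41 + P) (c(K, P) = 4/(-2 + (P + 43)) = 4/(-2 + (43 + P)) = 4/(41 + P))
c(R(-3), -178) - 1*(-11242) = 4/(41 - 178) - 1*(-11242) = 4/(-137) + 11242 = 4*(-1/137) + 11242 = -4/137 + 11242 = 1540150/137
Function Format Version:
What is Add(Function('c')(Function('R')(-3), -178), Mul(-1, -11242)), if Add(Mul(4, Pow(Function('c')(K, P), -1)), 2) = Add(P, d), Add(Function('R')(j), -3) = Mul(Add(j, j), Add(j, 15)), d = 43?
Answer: Rational(1540150, 137) ≈ 11242.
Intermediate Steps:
Function('R')(j) = Add(3, Mul(2, j, Add(15, j))) (Function('R')(j) = Add(3, Mul(Add(j, j), Add(j, 15))) = Add(3, Mul(Mul(2, j), Add(15, j))) = Add(3, Mul(2, j, Add(15, j))))
Function('c')(K, P) = Mul(4, Pow(Add(41, P), -1)) (Function('c')(K, P) = Mul(4, Pow(Add(-2, Add(P, 43)), -1)) = Mul(4, Pow(Add(-2, Add(43, P)), -1)) = Mul(4, Pow(Add(41, P), -1)))
Add(Function('c')(Function('R')(-3), -178), Mul(-1, -11242)) = Add(Mul(4, Pow(Add(41, -178), -1)), Mul(-1, -11242)) = Add(Mul(4, Pow(-137, -1)), 11242) = Add(Mul(4, Rational(-1, 137)), 11242) = Add(Rational(-4, 137), 11242) = Rational(1540150, 137)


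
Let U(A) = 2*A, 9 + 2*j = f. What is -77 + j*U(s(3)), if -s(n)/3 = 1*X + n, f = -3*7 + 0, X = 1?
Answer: 283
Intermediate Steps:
f = -21 (f = -21 + 0 = -21)
j = -15 (j = -9/2 + (½)*(-21) = -9/2 - 21/2 = -15)
s(n) = -3 - 3*n (s(n) = -3*(1*1 + n) = -3*(1 + n) = -3 - 3*n)
-77 + j*U(s(3)) = -77 - 30*(-3 - 3*3) = -77 - 30*(-3 - 9) = -77 - 30*(-12) = -77 - 15*(-24) = -77 + 360 = 283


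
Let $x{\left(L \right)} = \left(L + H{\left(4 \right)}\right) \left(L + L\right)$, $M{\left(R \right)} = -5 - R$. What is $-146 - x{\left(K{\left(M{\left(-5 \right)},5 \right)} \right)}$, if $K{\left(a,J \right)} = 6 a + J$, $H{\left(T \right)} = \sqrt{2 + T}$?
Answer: $-196 - 10 \sqrt{6} \approx -220.49$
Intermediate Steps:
$K{\left(a,J \right)} = J + 6 a$
$x{\left(L \right)} = 2 L \left(L + \sqrt{6}\right)$ ($x{\left(L \right)} = \left(L + \sqrt{2 + 4}\right) \left(L + L\right) = \left(L + \sqrt{6}\right) 2 L = 2 L \left(L + \sqrt{6}\right)$)
$-146 - x{\left(K{\left(M{\left(-5 \right)},5 \right)} \right)} = -146 - 2 \left(5 + 6 \left(-5 - -5\right)\right) \left(\left(5 + 6 \left(-5 - -5\right)\right) + \sqrt{6}\right) = -146 - 2 \left(5 + 6 \left(-5 + 5\right)\right) \left(\left(5 + 6 \left(-5 + 5\right)\right) + \sqrt{6}\right) = -146 - 2 \left(5 + 6 \cdot 0\right) \left(\left(5 + 6 \cdot 0\right) + \sqrt{6}\right) = -146 - 2 \left(5 + 0\right) \left(\left(5 + 0\right) + \sqrt{6}\right) = -146 - 2 \cdot 5 \left(5 + \sqrt{6}\right) = -146 - \left(50 + 10 \sqrt{6}\right) = -196 - 10 \sqrt{6}$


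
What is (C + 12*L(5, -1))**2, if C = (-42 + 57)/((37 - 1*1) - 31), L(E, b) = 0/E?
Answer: 9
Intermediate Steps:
L(E, b) = 0
C = 3 (C = 15/((37 - 1) - 31) = 15/(36 - 31) = 15/5 = 15*(1/5) = 3)
(C + 12*L(5, -1))**2 = (3 + 12*0)**2 = (3 + 0)**2 = 3**2 = 9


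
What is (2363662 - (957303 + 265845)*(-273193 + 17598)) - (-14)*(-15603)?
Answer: 312632658280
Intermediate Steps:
(2363662 - (957303 + 265845)*(-273193 + 17598)) - (-14)*(-15603) = (2363662 - 1223148*(-255595)) - 1*218442 = (2363662 - 1*(-312630513060)) - 218442 = (2363662 + 312630513060) - 218442 = 312632876722 - 218442 = 312632658280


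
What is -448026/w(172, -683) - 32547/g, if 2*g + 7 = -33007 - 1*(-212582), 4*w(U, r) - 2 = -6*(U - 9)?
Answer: 3351468743/1825608 ≈ 1835.8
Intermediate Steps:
w(U, r) = 14 - 3*U/2 (w(U, r) = ½ + (-6*(U - 9))/4 = ½ + (-6*(-9 + U))/4 = ½ + (54 - 6*U)/4 = ½ + (27/2 - 3*U/2) = 14 - 3*U/2)
g = 89784 (g = -7/2 + (-33007 - 1*(-212582))/2 = -7/2 + (-33007 + 212582)/2 = -7/2 + (½)*179575 = -7/2 + 179575/2 = 89784)
-448026/w(172, -683) - 32547/g = -448026/(14 - 3/2*172) - 32547/89784 = -448026/(14 - 258) - 32547*1/89784 = -448026/(-244) - 10849/29928 = -448026*(-1/244) - 10849/29928 = 224013/122 - 10849/29928 = 3351468743/1825608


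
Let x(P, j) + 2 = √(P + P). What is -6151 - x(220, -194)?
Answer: -6149 - 2*√110 ≈ -6170.0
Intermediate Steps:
x(P, j) = -2 + √2*√P (x(P, j) = -2 + √(P + P) = -2 + √(2*P) = -2 + √2*√P)
-6151 - x(220, -194) = -6151 - (-2 + √2*√220) = -6151 - (-2 + √2*(2*√55)) = -6151 - (-2 + 2*√110) = -6151 + (2 - 2*√110) = -6149 - 2*√110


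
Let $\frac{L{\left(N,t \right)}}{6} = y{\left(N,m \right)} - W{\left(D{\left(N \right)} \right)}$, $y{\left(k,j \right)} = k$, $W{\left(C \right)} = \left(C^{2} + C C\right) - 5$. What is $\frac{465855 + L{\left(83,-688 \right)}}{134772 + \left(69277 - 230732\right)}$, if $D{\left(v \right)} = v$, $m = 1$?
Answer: $- \frac{383715}{26683} \approx -14.381$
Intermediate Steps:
$W{\left(C \right)} = -5 + 2 C^{2}$ ($W{\left(C \right)} = \left(C^{2} + C^{2}\right) - 5 = 2 C^{2} - 5 = -5 + 2 C^{2}$)
$L{\left(N,t \right)} = 30 - 12 N^{2} + 6 N$ ($L{\left(N,t \right)} = 6 \left(N - \left(-5 + 2 N^{2}\right)\right) = 6 \left(5 + N - 2 N^{2}\right) = 30 - 12 N^{2} + 6 N$)
$\frac{465855 + L{\left(83,-688 \right)}}{134772 + \left(69277 - 230732\right)} = \frac{465855 + \left(30 - 12 \cdot 83^{2} + 6 \cdot 83\right)}{134772 + \left(69277 - 230732\right)} = \frac{465855 + \left(30 - 82668 + 498\right)}{134772 + \left(69277 - 230732\right)} = \frac{465855 + \left(30 - 82668 + 498\right)}{134772 - 161455} = \frac{465855 - 82140}{-26683} = 383715 \left(- \frac{1}{26683}\right) = - \frac{383715}{26683}$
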